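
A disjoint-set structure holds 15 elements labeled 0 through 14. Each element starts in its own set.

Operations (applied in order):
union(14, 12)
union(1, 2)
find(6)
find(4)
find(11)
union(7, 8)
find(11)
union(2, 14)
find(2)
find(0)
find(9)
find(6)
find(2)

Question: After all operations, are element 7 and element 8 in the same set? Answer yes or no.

Answer: yes

Derivation:
Step 1: union(14, 12) -> merged; set of 14 now {12, 14}
Step 2: union(1, 2) -> merged; set of 1 now {1, 2}
Step 3: find(6) -> no change; set of 6 is {6}
Step 4: find(4) -> no change; set of 4 is {4}
Step 5: find(11) -> no change; set of 11 is {11}
Step 6: union(7, 8) -> merged; set of 7 now {7, 8}
Step 7: find(11) -> no change; set of 11 is {11}
Step 8: union(2, 14) -> merged; set of 2 now {1, 2, 12, 14}
Step 9: find(2) -> no change; set of 2 is {1, 2, 12, 14}
Step 10: find(0) -> no change; set of 0 is {0}
Step 11: find(9) -> no change; set of 9 is {9}
Step 12: find(6) -> no change; set of 6 is {6}
Step 13: find(2) -> no change; set of 2 is {1, 2, 12, 14}
Set of 7: {7, 8}; 8 is a member.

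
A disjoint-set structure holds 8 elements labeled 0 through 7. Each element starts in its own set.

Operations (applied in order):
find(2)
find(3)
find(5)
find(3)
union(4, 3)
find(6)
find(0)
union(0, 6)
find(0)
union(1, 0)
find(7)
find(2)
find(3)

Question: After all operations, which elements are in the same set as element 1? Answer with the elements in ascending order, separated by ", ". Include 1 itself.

Answer: 0, 1, 6

Derivation:
Step 1: find(2) -> no change; set of 2 is {2}
Step 2: find(3) -> no change; set of 3 is {3}
Step 3: find(5) -> no change; set of 5 is {5}
Step 4: find(3) -> no change; set of 3 is {3}
Step 5: union(4, 3) -> merged; set of 4 now {3, 4}
Step 6: find(6) -> no change; set of 6 is {6}
Step 7: find(0) -> no change; set of 0 is {0}
Step 8: union(0, 6) -> merged; set of 0 now {0, 6}
Step 9: find(0) -> no change; set of 0 is {0, 6}
Step 10: union(1, 0) -> merged; set of 1 now {0, 1, 6}
Step 11: find(7) -> no change; set of 7 is {7}
Step 12: find(2) -> no change; set of 2 is {2}
Step 13: find(3) -> no change; set of 3 is {3, 4}
Component of 1: {0, 1, 6}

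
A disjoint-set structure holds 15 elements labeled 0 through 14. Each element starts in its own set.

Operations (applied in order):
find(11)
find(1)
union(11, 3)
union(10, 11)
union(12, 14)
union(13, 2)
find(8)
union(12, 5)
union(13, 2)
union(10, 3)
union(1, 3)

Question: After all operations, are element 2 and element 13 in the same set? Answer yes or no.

Step 1: find(11) -> no change; set of 11 is {11}
Step 2: find(1) -> no change; set of 1 is {1}
Step 3: union(11, 3) -> merged; set of 11 now {3, 11}
Step 4: union(10, 11) -> merged; set of 10 now {3, 10, 11}
Step 5: union(12, 14) -> merged; set of 12 now {12, 14}
Step 6: union(13, 2) -> merged; set of 13 now {2, 13}
Step 7: find(8) -> no change; set of 8 is {8}
Step 8: union(12, 5) -> merged; set of 12 now {5, 12, 14}
Step 9: union(13, 2) -> already same set; set of 13 now {2, 13}
Step 10: union(10, 3) -> already same set; set of 10 now {3, 10, 11}
Step 11: union(1, 3) -> merged; set of 1 now {1, 3, 10, 11}
Set of 2: {2, 13}; 13 is a member.

Answer: yes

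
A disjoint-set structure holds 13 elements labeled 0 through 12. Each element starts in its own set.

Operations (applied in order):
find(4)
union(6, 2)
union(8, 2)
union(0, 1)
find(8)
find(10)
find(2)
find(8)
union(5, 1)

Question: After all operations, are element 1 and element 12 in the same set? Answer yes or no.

Step 1: find(4) -> no change; set of 4 is {4}
Step 2: union(6, 2) -> merged; set of 6 now {2, 6}
Step 3: union(8, 2) -> merged; set of 8 now {2, 6, 8}
Step 4: union(0, 1) -> merged; set of 0 now {0, 1}
Step 5: find(8) -> no change; set of 8 is {2, 6, 8}
Step 6: find(10) -> no change; set of 10 is {10}
Step 7: find(2) -> no change; set of 2 is {2, 6, 8}
Step 8: find(8) -> no change; set of 8 is {2, 6, 8}
Step 9: union(5, 1) -> merged; set of 5 now {0, 1, 5}
Set of 1: {0, 1, 5}; 12 is not a member.

Answer: no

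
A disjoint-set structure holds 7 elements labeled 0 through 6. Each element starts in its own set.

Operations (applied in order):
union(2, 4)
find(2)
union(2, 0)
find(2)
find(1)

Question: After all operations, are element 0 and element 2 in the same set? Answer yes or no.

Step 1: union(2, 4) -> merged; set of 2 now {2, 4}
Step 2: find(2) -> no change; set of 2 is {2, 4}
Step 3: union(2, 0) -> merged; set of 2 now {0, 2, 4}
Step 4: find(2) -> no change; set of 2 is {0, 2, 4}
Step 5: find(1) -> no change; set of 1 is {1}
Set of 0: {0, 2, 4}; 2 is a member.

Answer: yes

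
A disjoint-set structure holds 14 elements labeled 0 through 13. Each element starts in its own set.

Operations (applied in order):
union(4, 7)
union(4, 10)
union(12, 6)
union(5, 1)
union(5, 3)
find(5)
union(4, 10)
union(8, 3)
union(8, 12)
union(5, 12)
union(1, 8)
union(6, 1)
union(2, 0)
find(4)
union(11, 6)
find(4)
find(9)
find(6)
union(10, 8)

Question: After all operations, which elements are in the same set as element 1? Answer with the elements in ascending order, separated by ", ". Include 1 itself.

Answer: 1, 3, 4, 5, 6, 7, 8, 10, 11, 12

Derivation:
Step 1: union(4, 7) -> merged; set of 4 now {4, 7}
Step 2: union(4, 10) -> merged; set of 4 now {4, 7, 10}
Step 3: union(12, 6) -> merged; set of 12 now {6, 12}
Step 4: union(5, 1) -> merged; set of 5 now {1, 5}
Step 5: union(5, 3) -> merged; set of 5 now {1, 3, 5}
Step 6: find(5) -> no change; set of 5 is {1, 3, 5}
Step 7: union(4, 10) -> already same set; set of 4 now {4, 7, 10}
Step 8: union(8, 3) -> merged; set of 8 now {1, 3, 5, 8}
Step 9: union(8, 12) -> merged; set of 8 now {1, 3, 5, 6, 8, 12}
Step 10: union(5, 12) -> already same set; set of 5 now {1, 3, 5, 6, 8, 12}
Step 11: union(1, 8) -> already same set; set of 1 now {1, 3, 5, 6, 8, 12}
Step 12: union(6, 1) -> already same set; set of 6 now {1, 3, 5, 6, 8, 12}
Step 13: union(2, 0) -> merged; set of 2 now {0, 2}
Step 14: find(4) -> no change; set of 4 is {4, 7, 10}
Step 15: union(11, 6) -> merged; set of 11 now {1, 3, 5, 6, 8, 11, 12}
Step 16: find(4) -> no change; set of 4 is {4, 7, 10}
Step 17: find(9) -> no change; set of 9 is {9}
Step 18: find(6) -> no change; set of 6 is {1, 3, 5, 6, 8, 11, 12}
Step 19: union(10, 8) -> merged; set of 10 now {1, 3, 4, 5, 6, 7, 8, 10, 11, 12}
Component of 1: {1, 3, 4, 5, 6, 7, 8, 10, 11, 12}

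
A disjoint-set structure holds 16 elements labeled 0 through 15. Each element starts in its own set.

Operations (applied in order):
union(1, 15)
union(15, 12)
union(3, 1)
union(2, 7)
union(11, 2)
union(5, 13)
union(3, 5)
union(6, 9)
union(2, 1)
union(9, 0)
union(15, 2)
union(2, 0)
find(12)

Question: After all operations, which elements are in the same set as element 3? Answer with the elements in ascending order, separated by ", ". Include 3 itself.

Answer: 0, 1, 2, 3, 5, 6, 7, 9, 11, 12, 13, 15

Derivation:
Step 1: union(1, 15) -> merged; set of 1 now {1, 15}
Step 2: union(15, 12) -> merged; set of 15 now {1, 12, 15}
Step 3: union(3, 1) -> merged; set of 3 now {1, 3, 12, 15}
Step 4: union(2, 7) -> merged; set of 2 now {2, 7}
Step 5: union(11, 2) -> merged; set of 11 now {2, 7, 11}
Step 6: union(5, 13) -> merged; set of 5 now {5, 13}
Step 7: union(3, 5) -> merged; set of 3 now {1, 3, 5, 12, 13, 15}
Step 8: union(6, 9) -> merged; set of 6 now {6, 9}
Step 9: union(2, 1) -> merged; set of 2 now {1, 2, 3, 5, 7, 11, 12, 13, 15}
Step 10: union(9, 0) -> merged; set of 9 now {0, 6, 9}
Step 11: union(15, 2) -> already same set; set of 15 now {1, 2, 3, 5, 7, 11, 12, 13, 15}
Step 12: union(2, 0) -> merged; set of 2 now {0, 1, 2, 3, 5, 6, 7, 9, 11, 12, 13, 15}
Step 13: find(12) -> no change; set of 12 is {0, 1, 2, 3, 5, 6, 7, 9, 11, 12, 13, 15}
Component of 3: {0, 1, 2, 3, 5, 6, 7, 9, 11, 12, 13, 15}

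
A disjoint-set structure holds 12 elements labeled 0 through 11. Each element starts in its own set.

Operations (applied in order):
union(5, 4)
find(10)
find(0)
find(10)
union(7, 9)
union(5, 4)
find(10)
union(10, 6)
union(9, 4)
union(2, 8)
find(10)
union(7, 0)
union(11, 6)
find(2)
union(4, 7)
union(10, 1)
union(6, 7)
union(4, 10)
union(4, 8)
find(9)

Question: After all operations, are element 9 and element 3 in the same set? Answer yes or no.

Step 1: union(5, 4) -> merged; set of 5 now {4, 5}
Step 2: find(10) -> no change; set of 10 is {10}
Step 3: find(0) -> no change; set of 0 is {0}
Step 4: find(10) -> no change; set of 10 is {10}
Step 5: union(7, 9) -> merged; set of 7 now {7, 9}
Step 6: union(5, 4) -> already same set; set of 5 now {4, 5}
Step 7: find(10) -> no change; set of 10 is {10}
Step 8: union(10, 6) -> merged; set of 10 now {6, 10}
Step 9: union(9, 4) -> merged; set of 9 now {4, 5, 7, 9}
Step 10: union(2, 8) -> merged; set of 2 now {2, 8}
Step 11: find(10) -> no change; set of 10 is {6, 10}
Step 12: union(7, 0) -> merged; set of 7 now {0, 4, 5, 7, 9}
Step 13: union(11, 6) -> merged; set of 11 now {6, 10, 11}
Step 14: find(2) -> no change; set of 2 is {2, 8}
Step 15: union(4, 7) -> already same set; set of 4 now {0, 4, 5, 7, 9}
Step 16: union(10, 1) -> merged; set of 10 now {1, 6, 10, 11}
Step 17: union(6, 7) -> merged; set of 6 now {0, 1, 4, 5, 6, 7, 9, 10, 11}
Step 18: union(4, 10) -> already same set; set of 4 now {0, 1, 4, 5, 6, 7, 9, 10, 11}
Step 19: union(4, 8) -> merged; set of 4 now {0, 1, 2, 4, 5, 6, 7, 8, 9, 10, 11}
Step 20: find(9) -> no change; set of 9 is {0, 1, 2, 4, 5, 6, 7, 8, 9, 10, 11}
Set of 9: {0, 1, 2, 4, 5, 6, 7, 8, 9, 10, 11}; 3 is not a member.

Answer: no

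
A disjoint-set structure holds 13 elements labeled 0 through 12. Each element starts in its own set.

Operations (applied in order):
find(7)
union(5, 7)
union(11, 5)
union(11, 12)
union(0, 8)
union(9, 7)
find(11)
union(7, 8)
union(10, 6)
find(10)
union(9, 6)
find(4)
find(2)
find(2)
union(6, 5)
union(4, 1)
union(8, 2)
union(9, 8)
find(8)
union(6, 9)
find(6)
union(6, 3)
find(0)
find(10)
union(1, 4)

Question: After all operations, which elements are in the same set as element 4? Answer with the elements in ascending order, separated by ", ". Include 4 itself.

Step 1: find(7) -> no change; set of 7 is {7}
Step 2: union(5, 7) -> merged; set of 5 now {5, 7}
Step 3: union(11, 5) -> merged; set of 11 now {5, 7, 11}
Step 4: union(11, 12) -> merged; set of 11 now {5, 7, 11, 12}
Step 5: union(0, 8) -> merged; set of 0 now {0, 8}
Step 6: union(9, 7) -> merged; set of 9 now {5, 7, 9, 11, 12}
Step 7: find(11) -> no change; set of 11 is {5, 7, 9, 11, 12}
Step 8: union(7, 8) -> merged; set of 7 now {0, 5, 7, 8, 9, 11, 12}
Step 9: union(10, 6) -> merged; set of 10 now {6, 10}
Step 10: find(10) -> no change; set of 10 is {6, 10}
Step 11: union(9, 6) -> merged; set of 9 now {0, 5, 6, 7, 8, 9, 10, 11, 12}
Step 12: find(4) -> no change; set of 4 is {4}
Step 13: find(2) -> no change; set of 2 is {2}
Step 14: find(2) -> no change; set of 2 is {2}
Step 15: union(6, 5) -> already same set; set of 6 now {0, 5, 6, 7, 8, 9, 10, 11, 12}
Step 16: union(4, 1) -> merged; set of 4 now {1, 4}
Step 17: union(8, 2) -> merged; set of 8 now {0, 2, 5, 6, 7, 8, 9, 10, 11, 12}
Step 18: union(9, 8) -> already same set; set of 9 now {0, 2, 5, 6, 7, 8, 9, 10, 11, 12}
Step 19: find(8) -> no change; set of 8 is {0, 2, 5, 6, 7, 8, 9, 10, 11, 12}
Step 20: union(6, 9) -> already same set; set of 6 now {0, 2, 5, 6, 7, 8, 9, 10, 11, 12}
Step 21: find(6) -> no change; set of 6 is {0, 2, 5, 6, 7, 8, 9, 10, 11, 12}
Step 22: union(6, 3) -> merged; set of 6 now {0, 2, 3, 5, 6, 7, 8, 9, 10, 11, 12}
Step 23: find(0) -> no change; set of 0 is {0, 2, 3, 5, 6, 7, 8, 9, 10, 11, 12}
Step 24: find(10) -> no change; set of 10 is {0, 2, 3, 5, 6, 7, 8, 9, 10, 11, 12}
Step 25: union(1, 4) -> already same set; set of 1 now {1, 4}
Component of 4: {1, 4}

Answer: 1, 4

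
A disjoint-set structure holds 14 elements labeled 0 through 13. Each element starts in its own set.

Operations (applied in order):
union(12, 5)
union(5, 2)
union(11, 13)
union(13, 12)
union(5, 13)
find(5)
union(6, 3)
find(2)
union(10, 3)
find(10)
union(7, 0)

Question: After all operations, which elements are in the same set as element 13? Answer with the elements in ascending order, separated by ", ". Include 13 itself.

Step 1: union(12, 5) -> merged; set of 12 now {5, 12}
Step 2: union(5, 2) -> merged; set of 5 now {2, 5, 12}
Step 3: union(11, 13) -> merged; set of 11 now {11, 13}
Step 4: union(13, 12) -> merged; set of 13 now {2, 5, 11, 12, 13}
Step 5: union(5, 13) -> already same set; set of 5 now {2, 5, 11, 12, 13}
Step 6: find(5) -> no change; set of 5 is {2, 5, 11, 12, 13}
Step 7: union(6, 3) -> merged; set of 6 now {3, 6}
Step 8: find(2) -> no change; set of 2 is {2, 5, 11, 12, 13}
Step 9: union(10, 3) -> merged; set of 10 now {3, 6, 10}
Step 10: find(10) -> no change; set of 10 is {3, 6, 10}
Step 11: union(7, 0) -> merged; set of 7 now {0, 7}
Component of 13: {2, 5, 11, 12, 13}

Answer: 2, 5, 11, 12, 13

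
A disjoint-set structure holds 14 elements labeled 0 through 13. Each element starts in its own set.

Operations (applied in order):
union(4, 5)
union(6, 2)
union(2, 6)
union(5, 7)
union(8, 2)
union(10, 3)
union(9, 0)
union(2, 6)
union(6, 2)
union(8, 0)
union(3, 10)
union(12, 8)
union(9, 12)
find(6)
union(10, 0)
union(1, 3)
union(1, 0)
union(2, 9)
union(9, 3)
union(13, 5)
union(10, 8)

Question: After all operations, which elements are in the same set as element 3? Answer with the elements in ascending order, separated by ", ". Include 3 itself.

Step 1: union(4, 5) -> merged; set of 4 now {4, 5}
Step 2: union(6, 2) -> merged; set of 6 now {2, 6}
Step 3: union(2, 6) -> already same set; set of 2 now {2, 6}
Step 4: union(5, 7) -> merged; set of 5 now {4, 5, 7}
Step 5: union(8, 2) -> merged; set of 8 now {2, 6, 8}
Step 6: union(10, 3) -> merged; set of 10 now {3, 10}
Step 7: union(9, 0) -> merged; set of 9 now {0, 9}
Step 8: union(2, 6) -> already same set; set of 2 now {2, 6, 8}
Step 9: union(6, 2) -> already same set; set of 6 now {2, 6, 8}
Step 10: union(8, 0) -> merged; set of 8 now {0, 2, 6, 8, 9}
Step 11: union(3, 10) -> already same set; set of 3 now {3, 10}
Step 12: union(12, 8) -> merged; set of 12 now {0, 2, 6, 8, 9, 12}
Step 13: union(9, 12) -> already same set; set of 9 now {0, 2, 6, 8, 9, 12}
Step 14: find(6) -> no change; set of 6 is {0, 2, 6, 8, 9, 12}
Step 15: union(10, 0) -> merged; set of 10 now {0, 2, 3, 6, 8, 9, 10, 12}
Step 16: union(1, 3) -> merged; set of 1 now {0, 1, 2, 3, 6, 8, 9, 10, 12}
Step 17: union(1, 0) -> already same set; set of 1 now {0, 1, 2, 3, 6, 8, 9, 10, 12}
Step 18: union(2, 9) -> already same set; set of 2 now {0, 1, 2, 3, 6, 8, 9, 10, 12}
Step 19: union(9, 3) -> already same set; set of 9 now {0, 1, 2, 3, 6, 8, 9, 10, 12}
Step 20: union(13, 5) -> merged; set of 13 now {4, 5, 7, 13}
Step 21: union(10, 8) -> already same set; set of 10 now {0, 1, 2, 3, 6, 8, 9, 10, 12}
Component of 3: {0, 1, 2, 3, 6, 8, 9, 10, 12}

Answer: 0, 1, 2, 3, 6, 8, 9, 10, 12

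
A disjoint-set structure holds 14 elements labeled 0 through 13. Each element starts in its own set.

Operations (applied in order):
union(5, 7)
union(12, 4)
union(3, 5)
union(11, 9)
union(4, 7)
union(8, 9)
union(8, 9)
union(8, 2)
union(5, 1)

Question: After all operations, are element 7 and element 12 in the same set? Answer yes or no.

Step 1: union(5, 7) -> merged; set of 5 now {5, 7}
Step 2: union(12, 4) -> merged; set of 12 now {4, 12}
Step 3: union(3, 5) -> merged; set of 3 now {3, 5, 7}
Step 4: union(11, 9) -> merged; set of 11 now {9, 11}
Step 5: union(4, 7) -> merged; set of 4 now {3, 4, 5, 7, 12}
Step 6: union(8, 9) -> merged; set of 8 now {8, 9, 11}
Step 7: union(8, 9) -> already same set; set of 8 now {8, 9, 11}
Step 8: union(8, 2) -> merged; set of 8 now {2, 8, 9, 11}
Step 9: union(5, 1) -> merged; set of 5 now {1, 3, 4, 5, 7, 12}
Set of 7: {1, 3, 4, 5, 7, 12}; 12 is a member.

Answer: yes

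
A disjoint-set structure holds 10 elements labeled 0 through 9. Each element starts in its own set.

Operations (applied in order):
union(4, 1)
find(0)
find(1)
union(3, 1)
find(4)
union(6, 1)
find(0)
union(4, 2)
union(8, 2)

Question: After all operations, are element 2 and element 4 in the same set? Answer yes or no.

Step 1: union(4, 1) -> merged; set of 4 now {1, 4}
Step 2: find(0) -> no change; set of 0 is {0}
Step 3: find(1) -> no change; set of 1 is {1, 4}
Step 4: union(3, 1) -> merged; set of 3 now {1, 3, 4}
Step 5: find(4) -> no change; set of 4 is {1, 3, 4}
Step 6: union(6, 1) -> merged; set of 6 now {1, 3, 4, 6}
Step 7: find(0) -> no change; set of 0 is {0}
Step 8: union(4, 2) -> merged; set of 4 now {1, 2, 3, 4, 6}
Step 9: union(8, 2) -> merged; set of 8 now {1, 2, 3, 4, 6, 8}
Set of 2: {1, 2, 3, 4, 6, 8}; 4 is a member.

Answer: yes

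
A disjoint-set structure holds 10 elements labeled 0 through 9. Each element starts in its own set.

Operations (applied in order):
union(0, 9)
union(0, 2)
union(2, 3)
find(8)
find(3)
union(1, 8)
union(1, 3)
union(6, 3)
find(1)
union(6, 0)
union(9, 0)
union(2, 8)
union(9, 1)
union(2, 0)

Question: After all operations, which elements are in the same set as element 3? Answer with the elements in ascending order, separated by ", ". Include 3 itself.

Answer: 0, 1, 2, 3, 6, 8, 9

Derivation:
Step 1: union(0, 9) -> merged; set of 0 now {0, 9}
Step 2: union(0, 2) -> merged; set of 0 now {0, 2, 9}
Step 3: union(2, 3) -> merged; set of 2 now {0, 2, 3, 9}
Step 4: find(8) -> no change; set of 8 is {8}
Step 5: find(3) -> no change; set of 3 is {0, 2, 3, 9}
Step 6: union(1, 8) -> merged; set of 1 now {1, 8}
Step 7: union(1, 3) -> merged; set of 1 now {0, 1, 2, 3, 8, 9}
Step 8: union(6, 3) -> merged; set of 6 now {0, 1, 2, 3, 6, 8, 9}
Step 9: find(1) -> no change; set of 1 is {0, 1, 2, 3, 6, 8, 9}
Step 10: union(6, 0) -> already same set; set of 6 now {0, 1, 2, 3, 6, 8, 9}
Step 11: union(9, 0) -> already same set; set of 9 now {0, 1, 2, 3, 6, 8, 9}
Step 12: union(2, 8) -> already same set; set of 2 now {0, 1, 2, 3, 6, 8, 9}
Step 13: union(9, 1) -> already same set; set of 9 now {0, 1, 2, 3, 6, 8, 9}
Step 14: union(2, 0) -> already same set; set of 2 now {0, 1, 2, 3, 6, 8, 9}
Component of 3: {0, 1, 2, 3, 6, 8, 9}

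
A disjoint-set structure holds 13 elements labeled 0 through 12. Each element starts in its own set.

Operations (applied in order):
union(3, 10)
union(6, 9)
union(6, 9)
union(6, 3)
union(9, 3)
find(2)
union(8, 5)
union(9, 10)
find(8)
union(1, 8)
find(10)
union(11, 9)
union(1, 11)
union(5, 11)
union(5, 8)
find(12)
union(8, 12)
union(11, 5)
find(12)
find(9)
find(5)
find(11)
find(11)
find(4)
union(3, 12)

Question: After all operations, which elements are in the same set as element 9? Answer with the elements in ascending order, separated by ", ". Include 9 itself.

Step 1: union(3, 10) -> merged; set of 3 now {3, 10}
Step 2: union(6, 9) -> merged; set of 6 now {6, 9}
Step 3: union(6, 9) -> already same set; set of 6 now {6, 9}
Step 4: union(6, 3) -> merged; set of 6 now {3, 6, 9, 10}
Step 5: union(9, 3) -> already same set; set of 9 now {3, 6, 9, 10}
Step 6: find(2) -> no change; set of 2 is {2}
Step 7: union(8, 5) -> merged; set of 8 now {5, 8}
Step 8: union(9, 10) -> already same set; set of 9 now {3, 6, 9, 10}
Step 9: find(8) -> no change; set of 8 is {5, 8}
Step 10: union(1, 8) -> merged; set of 1 now {1, 5, 8}
Step 11: find(10) -> no change; set of 10 is {3, 6, 9, 10}
Step 12: union(11, 9) -> merged; set of 11 now {3, 6, 9, 10, 11}
Step 13: union(1, 11) -> merged; set of 1 now {1, 3, 5, 6, 8, 9, 10, 11}
Step 14: union(5, 11) -> already same set; set of 5 now {1, 3, 5, 6, 8, 9, 10, 11}
Step 15: union(5, 8) -> already same set; set of 5 now {1, 3, 5, 6, 8, 9, 10, 11}
Step 16: find(12) -> no change; set of 12 is {12}
Step 17: union(8, 12) -> merged; set of 8 now {1, 3, 5, 6, 8, 9, 10, 11, 12}
Step 18: union(11, 5) -> already same set; set of 11 now {1, 3, 5, 6, 8, 9, 10, 11, 12}
Step 19: find(12) -> no change; set of 12 is {1, 3, 5, 6, 8, 9, 10, 11, 12}
Step 20: find(9) -> no change; set of 9 is {1, 3, 5, 6, 8, 9, 10, 11, 12}
Step 21: find(5) -> no change; set of 5 is {1, 3, 5, 6, 8, 9, 10, 11, 12}
Step 22: find(11) -> no change; set of 11 is {1, 3, 5, 6, 8, 9, 10, 11, 12}
Step 23: find(11) -> no change; set of 11 is {1, 3, 5, 6, 8, 9, 10, 11, 12}
Step 24: find(4) -> no change; set of 4 is {4}
Step 25: union(3, 12) -> already same set; set of 3 now {1, 3, 5, 6, 8, 9, 10, 11, 12}
Component of 9: {1, 3, 5, 6, 8, 9, 10, 11, 12}

Answer: 1, 3, 5, 6, 8, 9, 10, 11, 12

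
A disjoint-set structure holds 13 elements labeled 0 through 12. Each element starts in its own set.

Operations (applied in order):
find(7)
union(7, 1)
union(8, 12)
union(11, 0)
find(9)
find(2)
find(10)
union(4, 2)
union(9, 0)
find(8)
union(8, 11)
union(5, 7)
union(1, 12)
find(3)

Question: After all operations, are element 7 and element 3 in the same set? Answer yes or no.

Answer: no

Derivation:
Step 1: find(7) -> no change; set of 7 is {7}
Step 2: union(7, 1) -> merged; set of 7 now {1, 7}
Step 3: union(8, 12) -> merged; set of 8 now {8, 12}
Step 4: union(11, 0) -> merged; set of 11 now {0, 11}
Step 5: find(9) -> no change; set of 9 is {9}
Step 6: find(2) -> no change; set of 2 is {2}
Step 7: find(10) -> no change; set of 10 is {10}
Step 8: union(4, 2) -> merged; set of 4 now {2, 4}
Step 9: union(9, 0) -> merged; set of 9 now {0, 9, 11}
Step 10: find(8) -> no change; set of 8 is {8, 12}
Step 11: union(8, 11) -> merged; set of 8 now {0, 8, 9, 11, 12}
Step 12: union(5, 7) -> merged; set of 5 now {1, 5, 7}
Step 13: union(1, 12) -> merged; set of 1 now {0, 1, 5, 7, 8, 9, 11, 12}
Step 14: find(3) -> no change; set of 3 is {3}
Set of 7: {0, 1, 5, 7, 8, 9, 11, 12}; 3 is not a member.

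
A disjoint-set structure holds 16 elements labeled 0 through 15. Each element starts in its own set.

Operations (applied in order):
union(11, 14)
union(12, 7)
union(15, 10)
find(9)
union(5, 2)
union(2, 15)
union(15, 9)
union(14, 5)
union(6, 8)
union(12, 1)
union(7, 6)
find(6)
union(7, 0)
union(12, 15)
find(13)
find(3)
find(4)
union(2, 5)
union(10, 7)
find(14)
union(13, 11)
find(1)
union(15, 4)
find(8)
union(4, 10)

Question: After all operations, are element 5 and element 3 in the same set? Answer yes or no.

Answer: no

Derivation:
Step 1: union(11, 14) -> merged; set of 11 now {11, 14}
Step 2: union(12, 7) -> merged; set of 12 now {7, 12}
Step 3: union(15, 10) -> merged; set of 15 now {10, 15}
Step 4: find(9) -> no change; set of 9 is {9}
Step 5: union(5, 2) -> merged; set of 5 now {2, 5}
Step 6: union(2, 15) -> merged; set of 2 now {2, 5, 10, 15}
Step 7: union(15, 9) -> merged; set of 15 now {2, 5, 9, 10, 15}
Step 8: union(14, 5) -> merged; set of 14 now {2, 5, 9, 10, 11, 14, 15}
Step 9: union(6, 8) -> merged; set of 6 now {6, 8}
Step 10: union(12, 1) -> merged; set of 12 now {1, 7, 12}
Step 11: union(7, 6) -> merged; set of 7 now {1, 6, 7, 8, 12}
Step 12: find(6) -> no change; set of 6 is {1, 6, 7, 8, 12}
Step 13: union(7, 0) -> merged; set of 7 now {0, 1, 6, 7, 8, 12}
Step 14: union(12, 15) -> merged; set of 12 now {0, 1, 2, 5, 6, 7, 8, 9, 10, 11, 12, 14, 15}
Step 15: find(13) -> no change; set of 13 is {13}
Step 16: find(3) -> no change; set of 3 is {3}
Step 17: find(4) -> no change; set of 4 is {4}
Step 18: union(2, 5) -> already same set; set of 2 now {0, 1, 2, 5, 6, 7, 8, 9, 10, 11, 12, 14, 15}
Step 19: union(10, 7) -> already same set; set of 10 now {0, 1, 2, 5, 6, 7, 8, 9, 10, 11, 12, 14, 15}
Step 20: find(14) -> no change; set of 14 is {0, 1, 2, 5, 6, 7, 8, 9, 10, 11, 12, 14, 15}
Step 21: union(13, 11) -> merged; set of 13 now {0, 1, 2, 5, 6, 7, 8, 9, 10, 11, 12, 13, 14, 15}
Step 22: find(1) -> no change; set of 1 is {0, 1, 2, 5, 6, 7, 8, 9, 10, 11, 12, 13, 14, 15}
Step 23: union(15, 4) -> merged; set of 15 now {0, 1, 2, 4, 5, 6, 7, 8, 9, 10, 11, 12, 13, 14, 15}
Step 24: find(8) -> no change; set of 8 is {0, 1, 2, 4, 5, 6, 7, 8, 9, 10, 11, 12, 13, 14, 15}
Step 25: union(4, 10) -> already same set; set of 4 now {0, 1, 2, 4, 5, 6, 7, 8, 9, 10, 11, 12, 13, 14, 15}
Set of 5: {0, 1, 2, 4, 5, 6, 7, 8, 9, 10, 11, 12, 13, 14, 15}; 3 is not a member.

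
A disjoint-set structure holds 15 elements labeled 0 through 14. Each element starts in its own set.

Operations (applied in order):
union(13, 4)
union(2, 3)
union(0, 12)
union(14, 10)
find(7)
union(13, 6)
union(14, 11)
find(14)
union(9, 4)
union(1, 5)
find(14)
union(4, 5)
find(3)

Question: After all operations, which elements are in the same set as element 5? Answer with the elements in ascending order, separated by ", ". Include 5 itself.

Answer: 1, 4, 5, 6, 9, 13

Derivation:
Step 1: union(13, 4) -> merged; set of 13 now {4, 13}
Step 2: union(2, 3) -> merged; set of 2 now {2, 3}
Step 3: union(0, 12) -> merged; set of 0 now {0, 12}
Step 4: union(14, 10) -> merged; set of 14 now {10, 14}
Step 5: find(7) -> no change; set of 7 is {7}
Step 6: union(13, 6) -> merged; set of 13 now {4, 6, 13}
Step 7: union(14, 11) -> merged; set of 14 now {10, 11, 14}
Step 8: find(14) -> no change; set of 14 is {10, 11, 14}
Step 9: union(9, 4) -> merged; set of 9 now {4, 6, 9, 13}
Step 10: union(1, 5) -> merged; set of 1 now {1, 5}
Step 11: find(14) -> no change; set of 14 is {10, 11, 14}
Step 12: union(4, 5) -> merged; set of 4 now {1, 4, 5, 6, 9, 13}
Step 13: find(3) -> no change; set of 3 is {2, 3}
Component of 5: {1, 4, 5, 6, 9, 13}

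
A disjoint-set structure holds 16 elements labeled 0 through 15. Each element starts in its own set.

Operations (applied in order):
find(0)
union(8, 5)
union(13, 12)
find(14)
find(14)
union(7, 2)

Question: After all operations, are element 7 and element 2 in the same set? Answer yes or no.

Answer: yes

Derivation:
Step 1: find(0) -> no change; set of 0 is {0}
Step 2: union(8, 5) -> merged; set of 8 now {5, 8}
Step 3: union(13, 12) -> merged; set of 13 now {12, 13}
Step 4: find(14) -> no change; set of 14 is {14}
Step 5: find(14) -> no change; set of 14 is {14}
Step 6: union(7, 2) -> merged; set of 7 now {2, 7}
Set of 7: {2, 7}; 2 is a member.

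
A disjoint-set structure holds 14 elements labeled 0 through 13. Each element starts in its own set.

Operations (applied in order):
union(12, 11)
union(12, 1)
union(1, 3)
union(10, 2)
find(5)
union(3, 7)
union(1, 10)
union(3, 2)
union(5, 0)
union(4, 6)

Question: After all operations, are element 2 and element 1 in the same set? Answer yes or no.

Answer: yes

Derivation:
Step 1: union(12, 11) -> merged; set of 12 now {11, 12}
Step 2: union(12, 1) -> merged; set of 12 now {1, 11, 12}
Step 3: union(1, 3) -> merged; set of 1 now {1, 3, 11, 12}
Step 4: union(10, 2) -> merged; set of 10 now {2, 10}
Step 5: find(5) -> no change; set of 5 is {5}
Step 6: union(3, 7) -> merged; set of 3 now {1, 3, 7, 11, 12}
Step 7: union(1, 10) -> merged; set of 1 now {1, 2, 3, 7, 10, 11, 12}
Step 8: union(3, 2) -> already same set; set of 3 now {1, 2, 3, 7, 10, 11, 12}
Step 9: union(5, 0) -> merged; set of 5 now {0, 5}
Step 10: union(4, 6) -> merged; set of 4 now {4, 6}
Set of 2: {1, 2, 3, 7, 10, 11, 12}; 1 is a member.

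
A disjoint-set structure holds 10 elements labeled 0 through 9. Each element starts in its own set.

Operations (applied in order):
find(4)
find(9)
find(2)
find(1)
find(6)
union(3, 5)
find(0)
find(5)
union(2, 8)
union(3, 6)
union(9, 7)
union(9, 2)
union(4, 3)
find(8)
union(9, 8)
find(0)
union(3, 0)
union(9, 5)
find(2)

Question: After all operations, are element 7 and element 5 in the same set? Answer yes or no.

Step 1: find(4) -> no change; set of 4 is {4}
Step 2: find(9) -> no change; set of 9 is {9}
Step 3: find(2) -> no change; set of 2 is {2}
Step 4: find(1) -> no change; set of 1 is {1}
Step 5: find(6) -> no change; set of 6 is {6}
Step 6: union(3, 5) -> merged; set of 3 now {3, 5}
Step 7: find(0) -> no change; set of 0 is {0}
Step 8: find(5) -> no change; set of 5 is {3, 5}
Step 9: union(2, 8) -> merged; set of 2 now {2, 8}
Step 10: union(3, 6) -> merged; set of 3 now {3, 5, 6}
Step 11: union(9, 7) -> merged; set of 9 now {7, 9}
Step 12: union(9, 2) -> merged; set of 9 now {2, 7, 8, 9}
Step 13: union(4, 3) -> merged; set of 4 now {3, 4, 5, 6}
Step 14: find(8) -> no change; set of 8 is {2, 7, 8, 9}
Step 15: union(9, 8) -> already same set; set of 9 now {2, 7, 8, 9}
Step 16: find(0) -> no change; set of 0 is {0}
Step 17: union(3, 0) -> merged; set of 3 now {0, 3, 4, 5, 6}
Step 18: union(9, 5) -> merged; set of 9 now {0, 2, 3, 4, 5, 6, 7, 8, 9}
Step 19: find(2) -> no change; set of 2 is {0, 2, 3, 4, 5, 6, 7, 8, 9}
Set of 7: {0, 2, 3, 4, 5, 6, 7, 8, 9}; 5 is a member.

Answer: yes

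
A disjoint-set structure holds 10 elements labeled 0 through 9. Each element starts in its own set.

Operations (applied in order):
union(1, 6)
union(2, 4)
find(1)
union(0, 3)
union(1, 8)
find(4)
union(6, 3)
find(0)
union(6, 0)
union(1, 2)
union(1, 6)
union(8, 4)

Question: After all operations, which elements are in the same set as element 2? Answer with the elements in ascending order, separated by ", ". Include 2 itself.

Step 1: union(1, 6) -> merged; set of 1 now {1, 6}
Step 2: union(2, 4) -> merged; set of 2 now {2, 4}
Step 3: find(1) -> no change; set of 1 is {1, 6}
Step 4: union(0, 3) -> merged; set of 0 now {0, 3}
Step 5: union(1, 8) -> merged; set of 1 now {1, 6, 8}
Step 6: find(4) -> no change; set of 4 is {2, 4}
Step 7: union(6, 3) -> merged; set of 6 now {0, 1, 3, 6, 8}
Step 8: find(0) -> no change; set of 0 is {0, 1, 3, 6, 8}
Step 9: union(6, 0) -> already same set; set of 6 now {0, 1, 3, 6, 8}
Step 10: union(1, 2) -> merged; set of 1 now {0, 1, 2, 3, 4, 6, 8}
Step 11: union(1, 6) -> already same set; set of 1 now {0, 1, 2, 3, 4, 6, 8}
Step 12: union(8, 4) -> already same set; set of 8 now {0, 1, 2, 3, 4, 6, 8}
Component of 2: {0, 1, 2, 3, 4, 6, 8}

Answer: 0, 1, 2, 3, 4, 6, 8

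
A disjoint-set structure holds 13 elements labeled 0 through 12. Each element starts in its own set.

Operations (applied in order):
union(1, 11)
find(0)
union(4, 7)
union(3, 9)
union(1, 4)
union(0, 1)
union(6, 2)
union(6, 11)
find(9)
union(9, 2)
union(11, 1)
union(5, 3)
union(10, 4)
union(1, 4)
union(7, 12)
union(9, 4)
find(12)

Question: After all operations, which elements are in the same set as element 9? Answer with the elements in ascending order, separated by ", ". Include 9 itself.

Answer: 0, 1, 2, 3, 4, 5, 6, 7, 9, 10, 11, 12

Derivation:
Step 1: union(1, 11) -> merged; set of 1 now {1, 11}
Step 2: find(0) -> no change; set of 0 is {0}
Step 3: union(4, 7) -> merged; set of 4 now {4, 7}
Step 4: union(3, 9) -> merged; set of 3 now {3, 9}
Step 5: union(1, 4) -> merged; set of 1 now {1, 4, 7, 11}
Step 6: union(0, 1) -> merged; set of 0 now {0, 1, 4, 7, 11}
Step 7: union(6, 2) -> merged; set of 6 now {2, 6}
Step 8: union(6, 11) -> merged; set of 6 now {0, 1, 2, 4, 6, 7, 11}
Step 9: find(9) -> no change; set of 9 is {3, 9}
Step 10: union(9, 2) -> merged; set of 9 now {0, 1, 2, 3, 4, 6, 7, 9, 11}
Step 11: union(11, 1) -> already same set; set of 11 now {0, 1, 2, 3, 4, 6, 7, 9, 11}
Step 12: union(5, 3) -> merged; set of 5 now {0, 1, 2, 3, 4, 5, 6, 7, 9, 11}
Step 13: union(10, 4) -> merged; set of 10 now {0, 1, 2, 3, 4, 5, 6, 7, 9, 10, 11}
Step 14: union(1, 4) -> already same set; set of 1 now {0, 1, 2, 3, 4, 5, 6, 7, 9, 10, 11}
Step 15: union(7, 12) -> merged; set of 7 now {0, 1, 2, 3, 4, 5, 6, 7, 9, 10, 11, 12}
Step 16: union(9, 4) -> already same set; set of 9 now {0, 1, 2, 3, 4, 5, 6, 7, 9, 10, 11, 12}
Step 17: find(12) -> no change; set of 12 is {0, 1, 2, 3, 4, 5, 6, 7, 9, 10, 11, 12}
Component of 9: {0, 1, 2, 3, 4, 5, 6, 7, 9, 10, 11, 12}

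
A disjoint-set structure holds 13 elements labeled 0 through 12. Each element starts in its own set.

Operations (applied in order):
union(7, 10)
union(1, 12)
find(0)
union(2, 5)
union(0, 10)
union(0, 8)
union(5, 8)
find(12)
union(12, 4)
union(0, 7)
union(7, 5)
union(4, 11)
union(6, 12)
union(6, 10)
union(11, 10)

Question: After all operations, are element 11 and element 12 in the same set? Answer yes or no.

Answer: yes

Derivation:
Step 1: union(7, 10) -> merged; set of 7 now {7, 10}
Step 2: union(1, 12) -> merged; set of 1 now {1, 12}
Step 3: find(0) -> no change; set of 0 is {0}
Step 4: union(2, 5) -> merged; set of 2 now {2, 5}
Step 5: union(0, 10) -> merged; set of 0 now {0, 7, 10}
Step 6: union(0, 8) -> merged; set of 0 now {0, 7, 8, 10}
Step 7: union(5, 8) -> merged; set of 5 now {0, 2, 5, 7, 8, 10}
Step 8: find(12) -> no change; set of 12 is {1, 12}
Step 9: union(12, 4) -> merged; set of 12 now {1, 4, 12}
Step 10: union(0, 7) -> already same set; set of 0 now {0, 2, 5, 7, 8, 10}
Step 11: union(7, 5) -> already same set; set of 7 now {0, 2, 5, 7, 8, 10}
Step 12: union(4, 11) -> merged; set of 4 now {1, 4, 11, 12}
Step 13: union(6, 12) -> merged; set of 6 now {1, 4, 6, 11, 12}
Step 14: union(6, 10) -> merged; set of 6 now {0, 1, 2, 4, 5, 6, 7, 8, 10, 11, 12}
Step 15: union(11, 10) -> already same set; set of 11 now {0, 1, 2, 4, 5, 6, 7, 8, 10, 11, 12}
Set of 11: {0, 1, 2, 4, 5, 6, 7, 8, 10, 11, 12}; 12 is a member.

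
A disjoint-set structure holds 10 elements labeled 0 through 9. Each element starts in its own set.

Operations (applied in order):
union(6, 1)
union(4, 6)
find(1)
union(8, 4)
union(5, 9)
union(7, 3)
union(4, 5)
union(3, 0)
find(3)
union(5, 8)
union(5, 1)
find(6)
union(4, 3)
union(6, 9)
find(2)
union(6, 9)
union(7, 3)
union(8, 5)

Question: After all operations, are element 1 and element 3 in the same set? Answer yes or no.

Step 1: union(6, 1) -> merged; set of 6 now {1, 6}
Step 2: union(4, 6) -> merged; set of 4 now {1, 4, 6}
Step 3: find(1) -> no change; set of 1 is {1, 4, 6}
Step 4: union(8, 4) -> merged; set of 8 now {1, 4, 6, 8}
Step 5: union(5, 9) -> merged; set of 5 now {5, 9}
Step 6: union(7, 3) -> merged; set of 7 now {3, 7}
Step 7: union(4, 5) -> merged; set of 4 now {1, 4, 5, 6, 8, 9}
Step 8: union(3, 0) -> merged; set of 3 now {0, 3, 7}
Step 9: find(3) -> no change; set of 3 is {0, 3, 7}
Step 10: union(5, 8) -> already same set; set of 5 now {1, 4, 5, 6, 8, 9}
Step 11: union(5, 1) -> already same set; set of 5 now {1, 4, 5, 6, 8, 9}
Step 12: find(6) -> no change; set of 6 is {1, 4, 5, 6, 8, 9}
Step 13: union(4, 3) -> merged; set of 4 now {0, 1, 3, 4, 5, 6, 7, 8, 9}
Step 14: union(6, 9) -> already same set; set of 6 now {0, 1, 3, 4, 5, 6, 7, 8, 9}
Step 15: find(2) -> no change; set of 2 is {2}
Step 16: union(6, 9) -> already same set; set of 6 now {0, 1, 3, 4, 5, 6, 7, 8, 9}
Step 17: union(7, 3) -> already same set; set of 7 now {0, 1, 3, 4, 5, 6, 7, 8, 9}
Step 18: union(8, 5) -> already same set; set of 8 now {0, 1, 3, 4, 5, 6, 7, 8, 9}
Set of 1: {0, 1, 3, 4, 5, 6, 7, 8, 9}; 3 is a member.

Answer: yes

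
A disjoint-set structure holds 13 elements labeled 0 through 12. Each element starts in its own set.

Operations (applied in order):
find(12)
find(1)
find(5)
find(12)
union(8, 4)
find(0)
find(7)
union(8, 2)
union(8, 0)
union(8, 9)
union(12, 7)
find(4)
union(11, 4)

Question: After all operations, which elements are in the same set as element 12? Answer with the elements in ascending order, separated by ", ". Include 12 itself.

Answer: 7, 12

Derivation:
Step 1: find(12) -> no change; set of 12 is {12}
Step 2: find(1) -> no change; set of 1 is {1}
Step 3: find(5) -> no change; set of 5 is {5}
Step 4: find(12) -> no change; set of 12 is {12}
Step 5: union(8, 4) -> merged; set of 8 now {4, 8}
Step 6: find(0) -> no change; set of 0 is {0}
Step 7: find(7) -> no change; set of 7 is {7}
Step 8: union(8, 2) -> merged; set of 8 now {2, 4, 8}
Step 9: union(8, 0) -> merged; set of 8 now {0, 2, 4, 8}
Step 10: union(8, 9) -> merged; set of 8 now {0, 2, 4, 8, 9}
Step 11: union(12, 7) -> merged; set of 12 now {7, 12}
Step 12: find(4) -> no change; set of 4 is {0, 2, 4, 8, 9}
Step 13: union(11, 4) -> merged; set of 11 now {0, 2, 4, 8, 9, 11}
Component of 12: {7, 12}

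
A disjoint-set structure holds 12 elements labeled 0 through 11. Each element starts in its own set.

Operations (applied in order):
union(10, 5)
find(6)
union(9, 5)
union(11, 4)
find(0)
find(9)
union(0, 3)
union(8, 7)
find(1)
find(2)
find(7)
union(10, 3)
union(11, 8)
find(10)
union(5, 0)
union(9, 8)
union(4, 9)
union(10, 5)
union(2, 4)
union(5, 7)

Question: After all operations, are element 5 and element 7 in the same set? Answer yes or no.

Answer: yes

Derivation:
Step 1: union(10, 5) -> merged; set of 10 now {5, 10}
Step 2: find(6) -> no change; set of 6 is {6}
Step 3: union(9, 5) -> merged; set of 9 now {5, 9, 10}
Step 4: union(11, 4) -> merged; set of 11 now {4, 11}
Step 5: find(0) -> no change; set of 0 is {0}
Step 6: find(9) -> no change; set of 9 is {5, 9, 10}
Step 7: union(0, 3) -> merged; set of 0 now {0, 3}
Step 8: union(8, 7) -> merged; set of 8 now {7, 8}
Step 9: find(1) -> no change; set of 1 is {1}
Step 10: find(2) -> no change; set of 2 is {2}
Step 11: find(7) -> no change; set of 7 is {7, 8}
Step 12: union(10, 3) -> merged; set of 10 now {0, 3, 5, 9, 10}
Step 13: union(11, 8) -> merged; set of 11 now {4, 7, 8, 11}
Step 14: find(10) -> no change; set of 10 is {0, 3, 5, 9, 10}
Step 15: union(5, 0) -> already same set; set of 5 now {0, 3, 5, 9, 10}
Step 16: union(9, 8) -> merged; set of 9 now {0, 3, 4, 5, 7, 8, 9, 10, 11}
Step 17: union(4, 9) -> already same set; set of 4 now {0, 3, 4, 5, 7, 8, 9, 10, 11}
Step 18: union(10, 5) -> already same set; set of 10 now {0, 3, 4, 5, 7, 8, 9, 10, 11}
Step 19: union(2, 4) -> merged; set of 2 now {0, 2, 3, 4, 5, 7, 8, 9, 10, 11}
Step 20: union(5, 7) -> already same set; set of 5 now {0, 2, 3, 4, 5, 7, 8, 9, 10, 11}
Set of 5: {0, 2, 3, 4, 5, 7, 8, 9, 10, 11}; 7 is a member.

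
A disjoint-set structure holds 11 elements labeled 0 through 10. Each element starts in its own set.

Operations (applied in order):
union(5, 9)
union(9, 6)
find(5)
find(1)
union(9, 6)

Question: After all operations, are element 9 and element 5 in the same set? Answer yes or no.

Answer: yes

Derivation:
Step 1: union(5, 9) -> merged; set of 5 now {5, 9}
Step 2: union(9, 6) -> merged; set of 9 now {5, 6, 9}
Step 3: find(5) -> no change; set of 5 is {5, 6, 9}
Step 4: find(1) -> no change; set of 1 is {1}
Step 5: union(9, 6) -> already same set; set of 9 now {5, 6, 9}
Set of 9: {5, 6, 9}; 5 is a member.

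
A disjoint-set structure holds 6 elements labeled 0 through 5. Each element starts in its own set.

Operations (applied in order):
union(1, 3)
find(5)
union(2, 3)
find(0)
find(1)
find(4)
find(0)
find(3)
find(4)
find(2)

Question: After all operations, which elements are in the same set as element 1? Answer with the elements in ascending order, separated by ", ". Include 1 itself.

Step 1: union(1, 3) -> merged; set of 1 now {1, 3}
Step 2: find(5) -> no change; set of 5 is {5}
Step 3: union(2, 3) -> merged; set of 2 now {1, 2, 3}
Step 4: find(0) -> no change; set of 0 is {0}
Step 5: find(1) -> no change; set of 1 is {1, 2, 3}
Step 6: find(4) -> no change; set of 4 is {4}
Step 7: find(0) -> no change; set of 0 is {0}
Step 8: find(3) -> no change; set of 3 is {1, 2, 3}
Step 9: find(4) -> no change; set of 4 is {4}
Step 10: find(2) -> no change; set of 2 is {1, 2, 3}
Component of 1: {1, 2, 3}

Answer: 1, 2, 3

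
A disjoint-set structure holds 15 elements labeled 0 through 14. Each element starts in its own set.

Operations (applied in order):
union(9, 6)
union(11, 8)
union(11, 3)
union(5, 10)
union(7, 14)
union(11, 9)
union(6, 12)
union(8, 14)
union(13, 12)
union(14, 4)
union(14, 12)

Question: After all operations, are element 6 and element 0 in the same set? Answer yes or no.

Step 1: union(9, 6) -> merged; set of 9 now {6, 9}
Step 2: union(11, 8) -> merged; set of 11 now {8, 11}
Step 3: union(11, 3) -> merged; set of 11 now {3, 8, 11}
Step 4: union(5, 10) -> merged; set of 5 now {5, 10}
Step 5: union(7, 14) -> merged; set of 7 now {7, 14}
Step 6: union(11, 9) -> merged; set of 11 now {3, 6, 8, 9, 11}
Step 7: union(6, 12) -> merged; set of 6 now {3, 6, 8, 9, 11, 12}
Step 8: union(8, 14) -> merged; set of 8 now {3, 6, 7, 8, 9, 11, 12, 14}
Step 9: union(13, 12) -> merged; set of 13 now {3, 6, 7, 8, 9, 11, 12, 13, 14}
Step 10: union(14, 4) -> merged; set of 14 now {3, 4, 6, 7, 8, 9, 11, 12, 13, 14}
Step 11: union(14, 12) -> already same set; set of 14 now {3, 4, 6, 7, 8, 9, 11, 12, 13, 14}
Set of 6: {3, 4, 6, 7, 8, 9, 11, 12, 13, 14}; 0 is not a member.

Answer: no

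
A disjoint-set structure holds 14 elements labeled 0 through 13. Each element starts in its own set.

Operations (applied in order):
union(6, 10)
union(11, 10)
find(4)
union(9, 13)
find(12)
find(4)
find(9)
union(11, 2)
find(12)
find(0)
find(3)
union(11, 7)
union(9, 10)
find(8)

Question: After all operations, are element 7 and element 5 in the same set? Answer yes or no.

Step 1: union(6, 10) -> merged; set of 6 now {6, 10}
Step 2: union(11, 10) -> merged; set of 11 now {6, 10, 11}
Step 3: find(4) -> no change; set of 4 is {4}
Step 4: union(9, 13) -> merged; set of 9 now {9, 13}
Step 5: find(12) -> no change; set of 12 is {12}
Step 6: find(4) -> no change; set of 4 is {4}
Step 7: find(9) -> no change; set of 9 is {9, 13}
Step 8: union(11, 2) -> merged; set of 11 now {2, 6, 10, 11}
Step 9: find(12) -> no change; set of 12 is {12}
Step 10: find(0) -> no change; set of 0 is {0}
Step 11: find(3) -> no change; set of 3 is {3}
Step 12: union(11, 7) -> merged; set of 11 now {2, 6, 7, 10, 11}
Step 13: union(9, 10) -> merged; set of 9 now {2, 6, 7, 9, 10, 11, 13}
Step 14: find(8) -> no change; set of 8 is {8}
Set of 7: {2, 6, 7, 9, 10, 11, 13}; 5 is not a member.

Answer: no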